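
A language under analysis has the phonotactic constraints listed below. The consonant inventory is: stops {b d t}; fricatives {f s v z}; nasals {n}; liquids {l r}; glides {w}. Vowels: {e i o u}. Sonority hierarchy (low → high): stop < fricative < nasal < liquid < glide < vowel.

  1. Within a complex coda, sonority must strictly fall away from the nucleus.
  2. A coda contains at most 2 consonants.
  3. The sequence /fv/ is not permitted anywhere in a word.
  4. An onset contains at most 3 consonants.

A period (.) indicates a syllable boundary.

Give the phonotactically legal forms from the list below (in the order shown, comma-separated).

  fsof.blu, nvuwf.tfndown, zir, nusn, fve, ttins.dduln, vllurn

fsof.blu, zir, ttins.dduln, vllurn

fsof.blu — σ1 onset /fs/ (2C), coda /f/ ok; σ2 onset /bl/ (2C), coda /∅/ ok → phonotactically legal
nvuwf.tfndown — violates constraint 4: syllable 2 onset /tfnd/ has 4 consonants (> 3) → phonotactically illegal
zir — σ1 onset /z/, coda /r/ ok → phonotactically legal
nusn — violates constraint 1: syllable 1 coda /sn/: /s/ (fricative, 2) → /n/ (nasal, 3) does not fall → phonotactically illegal
fve — violates constraint 3: contains banned sequence /fv/ → phonotactically illegal
ttins.dduln — σ1 onset /tt/ (2C), coda /ns/ (3→2 falls) ok; σ2 onset /dd/ (2C), coda /ln/ (4→3 falls) ok → phonotactically legal
vllurn — σ1 onset /vll/ (3C), coda /rn/ (4→3 falls) ok → phonotactically legal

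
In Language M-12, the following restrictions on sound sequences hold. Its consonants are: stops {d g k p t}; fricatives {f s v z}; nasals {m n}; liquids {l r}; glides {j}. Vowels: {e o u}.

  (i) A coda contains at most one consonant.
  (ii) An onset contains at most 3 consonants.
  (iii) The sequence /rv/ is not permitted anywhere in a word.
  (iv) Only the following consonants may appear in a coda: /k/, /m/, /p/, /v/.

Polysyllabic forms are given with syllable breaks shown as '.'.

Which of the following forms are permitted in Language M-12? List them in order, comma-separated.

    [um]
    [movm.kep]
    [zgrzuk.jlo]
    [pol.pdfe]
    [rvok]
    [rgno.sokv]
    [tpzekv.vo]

[um] — σ1 onset /∅/, coda /m/ ok → permitted
[movm.kep] — violates constraint (i): syllable 1 coda /vm/ has 2 consonants (> 1) → not permitted
[zgrzuk.jlo] — violates constraint (ii): syllable 1 onset /zgrz/ has 4 consonants (> 3) → not permitted
[pol.pdfe] — violates constraint (iv): syllable 1 coda contains /l/, which is not a licensed coda consonant → not permitted
[rvok] — violates constraint (iii): contains banned sequence /rv/ → not permitted
[rgno.sokv] — violates constraint (i): syllable 2 coda /kv/ has 2 consonants (> 1) → not permitted
[tpzekv.vo] — violates constraint (i): syllable 1 coda /kv/ has 2 consonants (> 1) → not permitted

[um]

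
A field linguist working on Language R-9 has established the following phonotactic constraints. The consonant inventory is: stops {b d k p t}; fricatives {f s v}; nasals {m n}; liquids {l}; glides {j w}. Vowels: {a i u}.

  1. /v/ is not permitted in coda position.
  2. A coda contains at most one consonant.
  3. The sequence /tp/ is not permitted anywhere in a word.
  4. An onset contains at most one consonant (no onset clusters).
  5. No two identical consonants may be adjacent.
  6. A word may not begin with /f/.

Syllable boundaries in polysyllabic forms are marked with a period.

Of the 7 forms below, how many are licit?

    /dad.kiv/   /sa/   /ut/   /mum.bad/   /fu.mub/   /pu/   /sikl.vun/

4

/dad.kiv/ — violates constraint 1: syllable 2 coda contains /v/ → illicit
/sa/ — σ1 onset /s/, coda /∅/ ok → licit
/ut/ — σ1 onset /∅/, coda /t/ ok → licit
/mum.bad/ — σ1 onset /m/, coda /m/ ok; σ2 onset /b/, coda /d/ ok → licit
/fu.mub/ — violates constraint 6: word begins with /f/ → illicit
/pu/ — σ1 onset /p/, coda /∅/ ok → licit
/sikl.vun/ — violates constraint 2: syllable 1 coda /kl/ has 2 consonants (> 1) → illicit
Licit: /sa/, /ut/, /mum.bad/, /pu/ → 4.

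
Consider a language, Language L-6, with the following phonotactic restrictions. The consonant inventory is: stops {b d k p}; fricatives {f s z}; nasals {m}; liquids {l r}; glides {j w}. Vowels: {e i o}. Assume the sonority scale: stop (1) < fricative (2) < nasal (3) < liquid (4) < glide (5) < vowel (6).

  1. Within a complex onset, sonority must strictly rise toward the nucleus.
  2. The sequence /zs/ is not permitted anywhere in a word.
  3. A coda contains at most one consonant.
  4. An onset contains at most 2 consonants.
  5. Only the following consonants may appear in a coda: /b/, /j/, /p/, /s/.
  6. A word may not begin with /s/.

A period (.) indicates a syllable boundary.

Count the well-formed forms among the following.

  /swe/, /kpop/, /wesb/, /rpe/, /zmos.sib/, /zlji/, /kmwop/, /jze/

/swe/ — violates constraint 6: word begins with /s/ → ill-formed
/kpop/ — violates constraint 1: syllable 1 onset /kp/: /k/ (stop, 1) → /p/ (stop, 1) does not rise → ill-formed
/wesb/ — violates constraint 3: syllable 1 coda /sb/ has 2 consonants (> 1) → ill-formed
/rpe/ — violates constraint 1: syllable 1 onset /rp/: /r/ (liquid, 4) → /p/ (stop, 1) does not rise → ill-formed
/zmos.sib/ — σ1 onset /zm/ (2→3 rises), coda /s/ ok; σ2 onset /s/, coda /b/ ok → well-formed
/zlji/ — violates constraint 4: syllable 1 onset /zlj/ has 3 consonants (> 2) → ill-formed
/kmwop/ — violates constraint 4: syllable 1 onset /kmw/ has 3 consonants (> 2) → ill-formed
/jze/ — violates constraint 1: syllable 1 onset /jz/: /j/ (glide, 5) → /z/ (fricative, 2) does not rise → ill-formed
Well-formed: /zmos.sib/ → 1.

1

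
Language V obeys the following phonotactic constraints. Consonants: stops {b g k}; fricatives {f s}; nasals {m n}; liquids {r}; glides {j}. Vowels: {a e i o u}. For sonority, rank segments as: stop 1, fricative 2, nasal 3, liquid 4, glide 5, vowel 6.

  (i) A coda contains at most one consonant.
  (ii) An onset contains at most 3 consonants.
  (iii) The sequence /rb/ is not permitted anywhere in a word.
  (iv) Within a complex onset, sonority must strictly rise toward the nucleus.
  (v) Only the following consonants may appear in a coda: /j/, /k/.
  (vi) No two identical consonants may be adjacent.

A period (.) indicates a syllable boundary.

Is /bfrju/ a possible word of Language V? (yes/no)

no

/bfrju/ — violates constraint (ii): syllable 1 onset /bfrj/ has 4 consonants (> 3) → not permitted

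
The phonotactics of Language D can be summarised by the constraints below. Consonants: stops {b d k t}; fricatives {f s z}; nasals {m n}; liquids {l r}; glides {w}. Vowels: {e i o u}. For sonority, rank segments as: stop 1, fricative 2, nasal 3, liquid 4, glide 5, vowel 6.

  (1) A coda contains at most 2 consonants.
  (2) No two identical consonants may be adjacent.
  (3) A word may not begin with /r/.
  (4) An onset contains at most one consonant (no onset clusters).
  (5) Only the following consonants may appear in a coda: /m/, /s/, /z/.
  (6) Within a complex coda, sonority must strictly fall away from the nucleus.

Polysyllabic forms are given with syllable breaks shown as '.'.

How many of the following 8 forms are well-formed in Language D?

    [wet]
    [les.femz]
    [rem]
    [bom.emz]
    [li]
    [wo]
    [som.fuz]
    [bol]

[wet] — violates constraint 5: syllable 1 coda contains /t/, which is not a licensed coda consonant → ill-formed
[les.femz] — σ1 onset /l/, coda /s/ ok; σ2 onset /f/, coda /mz/ (3→2 falls) ok → well-formed
[rem] — violates constraint 3: word begins with /r/ → ill-formed
[bom.emz] — σ1 onset /b/, coda /m/ ok; σ2 onset /∅/, coda /mz/ (3→2 falls) ok → well-formed
[li] — σ1 onset /l/, coda /∅/ ok → well-formed
[wo] — σ1 onset /w/, coda /∅/ ok → well-formed
[som.fuz] — σ1 onset /s/, coda /m/ ok; σ2 onset /f/, coda /z/ ok → well-formed
[bol] — violates constraint 5: syllable 1 coda contains /l/, which is not a licensed coda consonant → ill-formed
Well-formed: [les.femz], [bom.emz], [li], [wo], [som.fuz] → 5.

5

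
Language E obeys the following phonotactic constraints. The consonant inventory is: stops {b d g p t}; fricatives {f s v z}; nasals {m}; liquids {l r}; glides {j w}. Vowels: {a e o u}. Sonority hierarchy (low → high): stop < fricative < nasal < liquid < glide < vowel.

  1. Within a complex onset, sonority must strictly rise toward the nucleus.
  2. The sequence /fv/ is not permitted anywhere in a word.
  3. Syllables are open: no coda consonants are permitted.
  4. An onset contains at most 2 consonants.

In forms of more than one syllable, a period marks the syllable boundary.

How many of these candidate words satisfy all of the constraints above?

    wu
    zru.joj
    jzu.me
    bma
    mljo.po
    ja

wu — σ1 onset /w/, coda /∅/ ok → well-formed
zru.joj — violates constraint 3: syllable 2 coda /j/ has 1 consonant (> 0) → ill-formed
jzu.me — violates constraint 1: syllable 1 onset /jz/: /j/ (glide, 5) → /z/ (fricative, 2) does not rise → ill-formed
bma — σ1 onset /bm/ (1→3 rises), coda /∅/ ok → well-formed
mljo.po — violates constraint 4: syllable 1 onset /mlj/ has 3 consonants (> 2) → ill-formed
ja — σ1 onset /j/, coda /∅/ ok → well-formed
Well-formed: wu, bma, ja → 3.

3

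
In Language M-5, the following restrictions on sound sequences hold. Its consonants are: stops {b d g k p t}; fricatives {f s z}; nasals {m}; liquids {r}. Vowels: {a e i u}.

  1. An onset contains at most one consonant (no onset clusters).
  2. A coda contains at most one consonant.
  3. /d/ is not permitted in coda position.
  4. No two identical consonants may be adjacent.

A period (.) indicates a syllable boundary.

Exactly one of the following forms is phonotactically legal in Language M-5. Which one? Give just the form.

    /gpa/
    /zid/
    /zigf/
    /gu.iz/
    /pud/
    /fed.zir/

/gpa/ — violates constraint 1: syllable 1 onset /gp/ has 2 consonants (> 1) → phonotactically illegal
/zid/ — violates constraint 3: syllable 1 coda contains /d/ → phonotactically illegal
/zigf/ — violates constraint 2: syllable 1 coda /gf/ has 2 consonants (> 1) → phonotactically illegal
/gu.iz/ — σ1 onset /g/, coda /∅/ ok; σ2 onset /∅/, coda /z/ ok → phonotactically legal
/pud/ — violates constraint 3: syllable 1 coda contains /d/ → phonotactically illegal
/fed.zir/ — violates constraint 3: syllable 1 coda contains /d/ → phonotactically illegal

/gu.iz/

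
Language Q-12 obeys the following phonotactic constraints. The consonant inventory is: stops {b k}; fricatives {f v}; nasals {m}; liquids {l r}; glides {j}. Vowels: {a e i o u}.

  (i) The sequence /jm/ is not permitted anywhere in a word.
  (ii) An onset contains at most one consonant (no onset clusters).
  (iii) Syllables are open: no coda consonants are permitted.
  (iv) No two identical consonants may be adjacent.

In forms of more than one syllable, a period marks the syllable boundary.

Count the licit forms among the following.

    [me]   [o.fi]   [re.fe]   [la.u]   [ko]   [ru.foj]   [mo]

[me] — σ1 onset /m/, coda /∅/ ok → licit
[o.fi] — σ1 onset /∅/, coda /∅/ ok; σ2 onset /f/, coda /∅/ ok → licit
[re.fe] — σ1 onset /r/, coda /∅/ ok; σ2 onset /f/, coda /∅/ ok → licit
[la.u] — σ1 onset /l/, coda /∅/ ok; σ2 onset /∅/, coda /∅/ ok → licit
[ko] — σ1 onset /k/, coda /∅/ ok → licit
[ru.foj] — violates constraint (iii): syllable 2 coda /j/ has 1 consonant (> 0) → illicit
[mo] — σ1 onset /m/, coda /∅/ ok → licit
Licit: [me], [o.fi], [re.fe], [la.u], [ko], [mo] → 6.

6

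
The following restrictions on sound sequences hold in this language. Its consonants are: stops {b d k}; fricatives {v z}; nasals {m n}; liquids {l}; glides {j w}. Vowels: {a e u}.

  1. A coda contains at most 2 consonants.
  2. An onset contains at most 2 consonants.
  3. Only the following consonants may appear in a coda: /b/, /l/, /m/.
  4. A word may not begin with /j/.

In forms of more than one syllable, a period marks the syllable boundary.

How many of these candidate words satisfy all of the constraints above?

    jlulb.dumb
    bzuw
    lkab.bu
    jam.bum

jlulb.dumb — violates constraint 4: word begins with /j/ → not permitted
bzuw — violates constraint 3: syllable 1 coda contains /w/, which is not a licensed coda consonant → not permitted
lkab.bu — σ1 onset /lk/ (2C), coda /b/ ok; σ2 onset /b/, coda /∅/ ok → permitted
jam.bum — violates constraint 4: word begins with /j/ → not permitted
Permitted: lkab.bu → 1.

1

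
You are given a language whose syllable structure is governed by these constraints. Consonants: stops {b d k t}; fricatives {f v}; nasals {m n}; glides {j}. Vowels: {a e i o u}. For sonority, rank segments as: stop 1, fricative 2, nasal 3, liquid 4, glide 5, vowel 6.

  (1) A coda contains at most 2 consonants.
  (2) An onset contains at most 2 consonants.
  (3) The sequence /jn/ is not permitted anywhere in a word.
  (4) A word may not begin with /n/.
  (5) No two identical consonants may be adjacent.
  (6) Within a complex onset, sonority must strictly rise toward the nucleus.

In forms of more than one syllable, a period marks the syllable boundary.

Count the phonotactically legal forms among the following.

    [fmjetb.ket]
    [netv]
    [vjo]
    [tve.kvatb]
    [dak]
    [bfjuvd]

3

[fmjetb.ket] — violates constraint 2: syllable 1 onset /fmj/ has 3 consonants (> 2) → phonotactically illegal
[netv] — violates constraint 4: word begins with /n/ → phonotactically illegal
[vjo] — σ1 onset /vj/ (2→5 rises), coda /∅/ ok → phonotactically legal
[tve.kvatb] — σ1 onset /tv/ (1→2 rises), coda /∅/ ok; σ2 onset /kv/ (1→2 rises), coda /tb/ (2C) ok → phonotactically legal
[dak] — σ1 onset /d/, coda /k/ ok → phonotactically legal
[bfjuvd] — violates constraint 2: syllable 1 onset /bfj/ has 3 consonants (> 2) → phonotactically illegal
Phonotactically legal: [vjo], [tve.kvatb], [dak] → 3.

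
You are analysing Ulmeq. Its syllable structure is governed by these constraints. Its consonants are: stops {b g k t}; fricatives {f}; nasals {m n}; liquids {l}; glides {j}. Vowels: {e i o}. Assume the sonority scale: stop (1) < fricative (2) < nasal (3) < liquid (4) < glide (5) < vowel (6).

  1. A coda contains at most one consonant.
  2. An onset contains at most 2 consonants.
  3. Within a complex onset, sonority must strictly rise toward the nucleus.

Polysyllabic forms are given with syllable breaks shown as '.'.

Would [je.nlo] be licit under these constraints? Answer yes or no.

[je.nlo] — σ1 onset /j/, coda /∅/ ok; σ2 onset /nl/ (3→4 rises), coda /∅/ ok → licit

yes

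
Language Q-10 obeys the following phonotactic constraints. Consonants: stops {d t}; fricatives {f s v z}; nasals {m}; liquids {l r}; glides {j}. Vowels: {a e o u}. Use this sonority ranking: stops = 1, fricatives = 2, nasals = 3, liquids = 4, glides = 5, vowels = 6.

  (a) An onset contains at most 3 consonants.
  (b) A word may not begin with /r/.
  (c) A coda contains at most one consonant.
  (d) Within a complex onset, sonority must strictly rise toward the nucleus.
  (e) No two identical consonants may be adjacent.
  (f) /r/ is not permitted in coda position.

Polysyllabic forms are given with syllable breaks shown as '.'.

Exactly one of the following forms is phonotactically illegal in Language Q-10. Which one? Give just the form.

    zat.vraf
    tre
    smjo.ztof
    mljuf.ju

smjo.ztof

zat.vraf — σ1 onset /z/, coda /t/ ok; σ2 onset /vr/ (2→4 rises), coda /f/ ok → phonotactically legal
tre — σ1 onset /tr/ (1→4 rises), coda /∅/ ok → phonotactically legal
smjo.ztof — violates constraint (d): syllable 2 onset /zt/: /z/ (fricative, 2) → /t/ (stop, 1) does not rise → phonotactically illegal
mljuf.ju — σ1 onset /mlj/ (3→4→5 rises), coda /f/ ok; σ2 onset /j/, coda /∅/ ok → phonotactically legal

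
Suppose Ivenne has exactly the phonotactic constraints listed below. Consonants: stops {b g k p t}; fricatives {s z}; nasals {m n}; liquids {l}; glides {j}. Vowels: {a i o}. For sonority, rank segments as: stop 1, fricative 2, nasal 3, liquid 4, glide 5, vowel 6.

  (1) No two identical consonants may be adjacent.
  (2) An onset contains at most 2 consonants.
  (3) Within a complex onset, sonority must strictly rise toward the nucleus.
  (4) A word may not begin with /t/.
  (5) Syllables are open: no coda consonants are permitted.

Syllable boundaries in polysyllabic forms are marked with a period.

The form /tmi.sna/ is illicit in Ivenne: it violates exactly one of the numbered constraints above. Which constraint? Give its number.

4

/tmi.sna/: word begins with /t/.
This is a violation of constraint 4: "A word may not begin with /t/."
The remaining constraints (1, 2, 3, 5) are satisfied.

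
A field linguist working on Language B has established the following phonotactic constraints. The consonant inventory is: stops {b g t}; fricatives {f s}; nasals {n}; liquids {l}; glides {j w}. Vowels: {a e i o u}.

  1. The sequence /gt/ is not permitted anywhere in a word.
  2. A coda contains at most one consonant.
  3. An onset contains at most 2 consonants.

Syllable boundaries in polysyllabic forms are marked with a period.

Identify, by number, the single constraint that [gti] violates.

1

[gti]: contains banned sequence /gt/.
This is a violation of constraint 1: "The sequence /gt/ is not permitted anywhere in a word."
The remaining constraints (2, 3) are satisfied.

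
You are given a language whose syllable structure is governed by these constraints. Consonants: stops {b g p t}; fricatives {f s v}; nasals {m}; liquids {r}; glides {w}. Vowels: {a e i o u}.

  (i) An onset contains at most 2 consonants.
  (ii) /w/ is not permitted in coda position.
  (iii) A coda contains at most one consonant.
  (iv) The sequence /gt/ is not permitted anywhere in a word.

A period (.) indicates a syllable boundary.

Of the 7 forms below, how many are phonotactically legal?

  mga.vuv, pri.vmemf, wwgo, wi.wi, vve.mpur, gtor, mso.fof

4

mga.vuv — σ1 onset /mg/ (2C), coda /∅/ ok; σ2 onset /v/, coda /v/ ok → phonotactically legal
pri.vmemf — violates constraint (iii): syllable 2 coda /mf/ has 2 consonants (> 1) → phonotactically illegal
wwgo — violates constraint (i): syllable 1 onset /wwg/ has 3 consonants (> 2) → phonotactically illegal
wi.wi — σ1 onset /w/, coda /∅/ ok; σ2 onset /w/, coda /∅/ ok → phonotactically legal
vve.mpur — σ1 onset /vv/ (2C), coda /∅/ ok; σ2 onset /mp/ (2C), coda /r/ ok → phonotactically legal
gtor — violates constraint (iv): contains banned sequence /gt/ → phonotactically illegal
mso.fof — σ1 onset /ms/ (2C), coda /∅/ ok; σ2 onset /f/, coda /f/ ok → phonotactically legal
Phonotactically legal: mga.vuv, wi.wi, vve.mpur, mso.fof → 4.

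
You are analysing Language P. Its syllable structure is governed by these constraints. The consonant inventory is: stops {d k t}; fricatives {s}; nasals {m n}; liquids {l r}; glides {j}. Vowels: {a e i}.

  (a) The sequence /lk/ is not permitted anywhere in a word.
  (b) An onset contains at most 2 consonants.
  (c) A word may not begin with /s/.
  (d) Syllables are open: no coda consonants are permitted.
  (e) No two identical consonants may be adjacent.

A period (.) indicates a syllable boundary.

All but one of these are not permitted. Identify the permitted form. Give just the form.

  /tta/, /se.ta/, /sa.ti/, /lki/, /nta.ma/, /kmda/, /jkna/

/tta/ — violates constraint (e): adjacent identical consonants /tt/ → not permitted
/se.ta/ — violates constraint (c): word begins with /s/ → not permitted
/sa.ti/ — violates constraint (c): word begins with /s/ → not permitted
/lki/ — violates constraint (a): contains banned sequence /lk/ → not permitted
/nta.ma/ — σ1 onset /nt/ (2C), coda /∅/ ok; σ2 onset /m/, coda /∅/ ok → permitted
/kmda/ — violates constraint (b): syllable 1 onset /kmd/ has 3 consonants (> 2) → not permitted
/jkna/ — violates constraint (b): syllable 1 onset /jkn/ has 3 consonants (> 2) → not permitted

/nta.ma/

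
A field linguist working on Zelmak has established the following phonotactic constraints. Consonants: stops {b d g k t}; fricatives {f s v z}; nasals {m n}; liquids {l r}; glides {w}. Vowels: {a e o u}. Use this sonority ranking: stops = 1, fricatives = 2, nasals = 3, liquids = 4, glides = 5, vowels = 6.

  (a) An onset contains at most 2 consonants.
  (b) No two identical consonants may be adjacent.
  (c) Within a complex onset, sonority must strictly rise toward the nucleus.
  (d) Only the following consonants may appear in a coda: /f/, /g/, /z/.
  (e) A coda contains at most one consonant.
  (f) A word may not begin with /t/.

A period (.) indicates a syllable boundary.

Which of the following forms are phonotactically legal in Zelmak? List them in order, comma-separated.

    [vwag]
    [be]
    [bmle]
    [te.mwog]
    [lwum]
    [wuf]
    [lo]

[vwag] — σ1 onset /vw/ (2→5 rises), coda /g/ ok → phonotactically legal
[be] — σ1 onset /b/, coda /∅/ ok → phonotactically legal
[bmle] — violates constraint (a): syllable 1 onset /bml/ has 3 consonants (> 2) → phonotactically illegal
[te.mwog] — violates constraint (f): word begins with /t/ → phonotactically illegal
[lwum] — violates constraint (d): syllable 1 coda contains /m/, which is not a licensed coda consonant → phonotactically illegal
[wuf] — σ1 onset /w/, coda /f/ ok → phonotactically legal
[lo] — σ1 onset /l/, coda /∅/ ok → phonotactically legal

[vwag], [be], [wuf], [lo]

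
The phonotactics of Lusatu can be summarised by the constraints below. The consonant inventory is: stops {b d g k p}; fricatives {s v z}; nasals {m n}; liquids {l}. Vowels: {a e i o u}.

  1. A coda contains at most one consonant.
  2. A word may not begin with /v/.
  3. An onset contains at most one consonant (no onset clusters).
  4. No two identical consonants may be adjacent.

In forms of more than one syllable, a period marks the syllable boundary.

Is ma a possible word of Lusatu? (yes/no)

yes

ma — σ1 onset /m/, coda /∅/ ok → well-formed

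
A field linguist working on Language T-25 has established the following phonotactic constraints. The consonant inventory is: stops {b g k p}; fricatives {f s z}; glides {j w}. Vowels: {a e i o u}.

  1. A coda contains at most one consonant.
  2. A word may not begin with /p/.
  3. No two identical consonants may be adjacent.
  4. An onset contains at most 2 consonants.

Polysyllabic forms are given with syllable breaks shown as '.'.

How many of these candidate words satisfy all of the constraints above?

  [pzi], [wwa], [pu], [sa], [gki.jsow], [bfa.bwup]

[pzi] — violates constraint 2: word begins with /p/ → phonotactically illegal
[wwa] — violates constraint 3: adjacent identical consonants /ww/ → phonotactically illegal
[pu] — violates constraint 2: word begins with /p/ → phonotactically illegal
[sa] — σ1 onset /s/, coda /∅/ ok → phonotactically legal
[gki.jsow] — σ1 onset /gk/ (2C), coda /∅/ ok; σ2 onset /js/ (2C), coda /w/ ok → phonotactically legal
[bfa.bwup] — σ1 onset /bf/ (2C), coda /∅/ ok; σ2 onset /bw/ (2C), coda /p/ ok → phonotactically legal
Phonotactically legal: [sa], [gki.jsow], [bfa.bwup] → 3.

3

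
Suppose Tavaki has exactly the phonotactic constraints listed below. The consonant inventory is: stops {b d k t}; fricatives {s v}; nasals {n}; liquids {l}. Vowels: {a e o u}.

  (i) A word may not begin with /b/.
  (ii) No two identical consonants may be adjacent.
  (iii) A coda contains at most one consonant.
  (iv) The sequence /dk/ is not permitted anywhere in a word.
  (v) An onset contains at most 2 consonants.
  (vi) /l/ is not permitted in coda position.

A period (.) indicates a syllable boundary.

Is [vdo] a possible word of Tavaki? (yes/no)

[vdo] — σ1 onset /vd/ (2C), coda /∅/ ok → well-formed

yes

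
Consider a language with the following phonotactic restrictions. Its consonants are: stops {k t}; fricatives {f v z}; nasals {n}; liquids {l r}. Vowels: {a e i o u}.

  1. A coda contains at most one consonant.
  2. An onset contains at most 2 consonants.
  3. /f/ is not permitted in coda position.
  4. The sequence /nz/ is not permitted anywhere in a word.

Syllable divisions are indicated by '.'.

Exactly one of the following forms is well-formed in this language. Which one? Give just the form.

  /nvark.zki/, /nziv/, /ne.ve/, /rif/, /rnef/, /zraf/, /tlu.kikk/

/nvark.zki/ — violates constraint 1: syllable 1 coda /rk/ has 2 consonants (> 1) → ill-formed
/nziv/ — violates constraint 4: contains banned sequence /nz/ → ill-formed
/ne.ve/ — σ1 onset /n/, coda /∅/ ok; σ2 onset /v/, coda /∅/ ok → well-formed
/rif/ — violates constraint 3: syllable 1 coda contains /f/ → ill-formed
/rnef/ — violates constraint 3: syllable 1 coda contains /f/ → ill-formed
/zraf/ — violates constraint 3: syllable 1 coda contains /f/ → ill-formed
/tlu.kikk/ — violates constraint 1: syllable 2 coda /kk/ has 2 consonants (> 1) → ill-formed

/ne.ve/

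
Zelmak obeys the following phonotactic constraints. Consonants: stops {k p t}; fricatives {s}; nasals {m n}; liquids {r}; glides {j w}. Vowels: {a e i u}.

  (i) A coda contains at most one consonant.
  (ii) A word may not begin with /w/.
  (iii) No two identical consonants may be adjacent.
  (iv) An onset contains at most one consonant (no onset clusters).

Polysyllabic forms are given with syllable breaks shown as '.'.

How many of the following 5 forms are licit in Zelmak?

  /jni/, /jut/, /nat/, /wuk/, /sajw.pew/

/jni/ — violates constraint (iv): syllable 1 onset /jn/ has 2 consonants (> 1) → illicit
/jut/ — σ1 onset /j/, coda /t/ ok → licit
/nat/ — σ1 onset /n/, coda /t/ ok → licit
/wuk/ — violates constraint (ii): word begins with /w/ → illicit
/sajw.pew/ — violates constraint (i): syllable 1 coda /jw/ has 2 consonants (> 1) → illicit
Licit: /jut/, /nat/ → 2.

2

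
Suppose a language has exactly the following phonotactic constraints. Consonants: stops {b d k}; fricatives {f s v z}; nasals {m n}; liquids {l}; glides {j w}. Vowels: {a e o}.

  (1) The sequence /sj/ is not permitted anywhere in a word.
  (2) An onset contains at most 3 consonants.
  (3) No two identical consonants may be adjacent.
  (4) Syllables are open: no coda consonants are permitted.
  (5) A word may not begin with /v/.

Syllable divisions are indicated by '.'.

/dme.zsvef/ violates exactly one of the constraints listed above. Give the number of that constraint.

/dme.zsvef/: syllable 2 coda /f/ has 1 consonant (> 0).
This is a violation of constraint 4: "Syllables are open: no coda consonants are permitted."
The remaining constraints (1, 2, 3, 5) are satisfied.

4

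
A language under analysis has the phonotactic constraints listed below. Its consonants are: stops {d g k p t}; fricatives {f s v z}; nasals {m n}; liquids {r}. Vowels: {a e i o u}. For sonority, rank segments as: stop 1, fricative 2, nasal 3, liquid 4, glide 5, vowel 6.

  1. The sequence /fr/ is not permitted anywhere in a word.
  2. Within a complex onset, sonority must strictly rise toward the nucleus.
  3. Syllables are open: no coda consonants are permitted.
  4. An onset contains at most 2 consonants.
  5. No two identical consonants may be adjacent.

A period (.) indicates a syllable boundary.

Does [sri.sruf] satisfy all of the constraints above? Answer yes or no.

[sri.sruf] — violates constraint 3: syllable 2 coda /f/ has 1 consonant (> 0) → not permitted

no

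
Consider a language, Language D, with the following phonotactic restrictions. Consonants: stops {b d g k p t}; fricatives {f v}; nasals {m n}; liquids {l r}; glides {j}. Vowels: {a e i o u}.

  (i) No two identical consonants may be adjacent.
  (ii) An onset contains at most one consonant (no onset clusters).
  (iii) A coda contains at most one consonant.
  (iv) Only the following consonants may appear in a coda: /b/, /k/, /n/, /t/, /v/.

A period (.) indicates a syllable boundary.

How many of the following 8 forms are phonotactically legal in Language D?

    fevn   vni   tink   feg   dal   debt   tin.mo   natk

1

fevn — violates constraint (iii): syllable 1 coda /vn/ has 2 consonants (> 1) → phonotactically illegal
vni — violates constraint (ii): syllable 1 onset /vn/ has 2 consonants (> 1) → phonotactically illegal
tink — violates constraint (iii): syllable 1 coda /nk/ has 2 consonants (> 1) → phonotactically illegal
feg — violates constraint (iv): syllable 1 coda contains /g/, which is not a licensed coda consonant → phonotactically illegal
dal — violates constraint (iv): syllable 1 coda contains /l/, which is not a licensed coda consonant → phonotactically illegal
debt — violates constraint (iii): syllable 1 coda /bt/ has 2 consonants (> 1) → phonotactically illegal
tin.mo — σ1 onset /t/, coda /n/ ok; σ2 onset /m/, coda /∅/ ok → phonotactically legal
natk — violates constraint (iii): syllable 1 coda /tk/ has 2 consonants (> 1) → phonotactically illegal
Phonotactically legal: tin.mo → 1.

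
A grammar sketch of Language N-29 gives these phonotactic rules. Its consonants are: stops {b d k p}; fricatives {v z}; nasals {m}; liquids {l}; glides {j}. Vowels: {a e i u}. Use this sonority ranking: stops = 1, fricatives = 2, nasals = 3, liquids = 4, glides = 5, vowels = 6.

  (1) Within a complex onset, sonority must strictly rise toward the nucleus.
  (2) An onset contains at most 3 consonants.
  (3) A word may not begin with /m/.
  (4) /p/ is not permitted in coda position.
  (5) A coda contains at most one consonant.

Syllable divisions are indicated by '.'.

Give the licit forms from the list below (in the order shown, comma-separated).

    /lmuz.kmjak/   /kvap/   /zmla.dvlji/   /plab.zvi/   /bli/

/bli/

/lmuz.kmjak/ — violates constraint 1: syllable 1 onset /lm/: /l/ (liquid, 4) → /m/ (nasal, 3) does not rise → illicit
/kvap/ — violates constraint 4: syllable 1 coda contains /p/ → illicit
/zmla.dvlji/ — violates constraint 2: syllable 2 onset /dvlj/ has 4 consonants (> 3) → illicit
/plab.zvi/ — violates constraint 1: syllable 2 onset /zv/: /z/ (fricative, 2) → /v/ (fricative, 2) does not rise → illicit
/bli/ — σ1 onset /bl/ (1→4 rises), coda /∅/ ok → licit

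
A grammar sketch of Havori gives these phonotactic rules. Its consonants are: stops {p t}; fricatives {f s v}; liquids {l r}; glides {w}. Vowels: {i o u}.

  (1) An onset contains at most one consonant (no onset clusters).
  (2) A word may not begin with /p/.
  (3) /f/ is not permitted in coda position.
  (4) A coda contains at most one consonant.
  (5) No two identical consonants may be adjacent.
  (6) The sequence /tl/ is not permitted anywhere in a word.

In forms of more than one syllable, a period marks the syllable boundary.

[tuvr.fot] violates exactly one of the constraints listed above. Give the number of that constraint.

4

[tuvr.fot]: syllable 1 coda /vr/ has 2 consonants (> 1).
This is a violation of constraint 4: "A coda contains at most one consonant."
The remaining constraints (1, 2, 3, 5, 6) are satisfied.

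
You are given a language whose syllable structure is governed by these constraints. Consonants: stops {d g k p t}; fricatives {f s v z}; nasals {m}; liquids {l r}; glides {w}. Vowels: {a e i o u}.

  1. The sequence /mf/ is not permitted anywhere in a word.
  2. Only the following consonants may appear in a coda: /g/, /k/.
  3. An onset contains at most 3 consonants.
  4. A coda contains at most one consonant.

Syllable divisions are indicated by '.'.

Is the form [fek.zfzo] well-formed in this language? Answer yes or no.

yes

[fek.zfzo] — σ1 onset /f/, coda /k/ ok; σ2 onset /zfz/ (3C), coda /∅/ ok → well-formed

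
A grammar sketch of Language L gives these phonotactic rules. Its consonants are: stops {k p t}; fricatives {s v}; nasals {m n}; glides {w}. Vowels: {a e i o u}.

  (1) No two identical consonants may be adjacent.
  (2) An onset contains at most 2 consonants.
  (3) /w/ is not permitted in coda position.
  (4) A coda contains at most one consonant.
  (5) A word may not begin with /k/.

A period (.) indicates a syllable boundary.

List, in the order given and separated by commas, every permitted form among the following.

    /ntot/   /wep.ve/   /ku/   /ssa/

/ntot/ — σ1 onset /nt/ (2C), coda /t/ ok → permitted
/wep.ve/ — σ1 onset /w/, coda /p/ ok; σ2 onset /v/, coda /∅/ ok → permitted
/ku/ — violates constraint 5: word begins with /k/ → not permitted
/ssa/ — violates constraint 1: adjacent identical consonants /ss/ → not permitted

/ntot/, /wep.ve/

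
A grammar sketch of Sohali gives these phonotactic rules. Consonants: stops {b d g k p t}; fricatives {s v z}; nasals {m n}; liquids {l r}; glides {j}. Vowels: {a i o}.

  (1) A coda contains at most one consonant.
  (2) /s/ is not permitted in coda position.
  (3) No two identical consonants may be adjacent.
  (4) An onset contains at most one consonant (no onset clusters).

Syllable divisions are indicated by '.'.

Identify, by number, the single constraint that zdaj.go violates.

4

zdaj.go: syllable 1 onset /zd/ has 2 consonants (> 1).
This is a violation of constraint 4: "An onset contains at most one consonant (no onset clusters)."
The remaining constraints (1, 2, 3) are satisfied.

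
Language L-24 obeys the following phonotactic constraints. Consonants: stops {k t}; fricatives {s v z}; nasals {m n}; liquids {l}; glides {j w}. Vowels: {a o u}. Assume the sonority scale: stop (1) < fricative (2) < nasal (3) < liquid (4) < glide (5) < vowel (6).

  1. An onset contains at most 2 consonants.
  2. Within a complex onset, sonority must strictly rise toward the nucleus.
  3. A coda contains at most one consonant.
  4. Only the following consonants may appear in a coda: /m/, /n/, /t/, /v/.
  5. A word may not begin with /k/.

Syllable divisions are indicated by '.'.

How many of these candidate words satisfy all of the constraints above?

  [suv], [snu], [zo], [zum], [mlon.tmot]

5

[suv] — σ1 onset /s/, coda /v/ ok → permitted
[snu] — σ1 onset /sn/ (2→3 rises), coda /∅/ ok → permitted
[zo] — σ1 onset /z/, coda /∅/ ok → permitted
[zum] — σ1 onset /z/, coda /m/ ok → permitted
[mlon.tmot] — σ1 onset /ml/ (3→4 rises), coda /n/ ok; σ2 onset /tm/ (1→3 rises), coda /t/ ok → permitted
Permitted: [suv], [snu], [zo], [zum], [mlon.tmot] → 5.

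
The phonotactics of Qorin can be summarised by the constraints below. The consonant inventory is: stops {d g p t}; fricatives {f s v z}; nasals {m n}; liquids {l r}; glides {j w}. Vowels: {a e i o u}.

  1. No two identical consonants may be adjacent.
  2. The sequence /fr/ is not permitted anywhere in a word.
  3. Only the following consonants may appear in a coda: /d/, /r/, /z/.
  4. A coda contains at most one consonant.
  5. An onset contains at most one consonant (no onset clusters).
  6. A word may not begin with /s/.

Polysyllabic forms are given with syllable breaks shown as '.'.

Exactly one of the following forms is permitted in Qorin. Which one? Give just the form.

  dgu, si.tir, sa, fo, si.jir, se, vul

dgu — violates constraint 5: syllable 1 onset /dg/ has 2 consonants (> 1) → not permitted
si.tir — violates constraint 6: word begins with /s/ → not permitted
sa — violates constraint 6: word begins with /s/ → not permitted
fo — σ1 onset /f/, coda /∅/ ok → permitted
si.jir — violates constraint 6: word begins with /s/ → not permitted
se — violates constraint 6: word begins with /s/ → not permitted
vul — violates constraint 3: syllable 1 coda contains /l/, which is not a licensed coda consonant → not permitted

fo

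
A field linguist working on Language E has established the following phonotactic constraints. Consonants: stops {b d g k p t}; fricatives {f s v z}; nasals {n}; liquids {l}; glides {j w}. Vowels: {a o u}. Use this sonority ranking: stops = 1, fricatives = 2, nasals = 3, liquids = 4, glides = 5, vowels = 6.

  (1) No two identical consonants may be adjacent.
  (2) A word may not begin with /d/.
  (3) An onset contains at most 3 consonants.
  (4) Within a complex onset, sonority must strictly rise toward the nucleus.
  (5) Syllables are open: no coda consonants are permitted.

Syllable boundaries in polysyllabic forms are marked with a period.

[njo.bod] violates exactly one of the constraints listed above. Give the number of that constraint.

5

[njo.bod]: syllable 2 coda /d/ has 1 consonant (> 0).
This is a violation of constraint 5: "Syllables are open: no coda consonants are permitted."
The remaining constraints (1, 2, 3, 4) are satisfied.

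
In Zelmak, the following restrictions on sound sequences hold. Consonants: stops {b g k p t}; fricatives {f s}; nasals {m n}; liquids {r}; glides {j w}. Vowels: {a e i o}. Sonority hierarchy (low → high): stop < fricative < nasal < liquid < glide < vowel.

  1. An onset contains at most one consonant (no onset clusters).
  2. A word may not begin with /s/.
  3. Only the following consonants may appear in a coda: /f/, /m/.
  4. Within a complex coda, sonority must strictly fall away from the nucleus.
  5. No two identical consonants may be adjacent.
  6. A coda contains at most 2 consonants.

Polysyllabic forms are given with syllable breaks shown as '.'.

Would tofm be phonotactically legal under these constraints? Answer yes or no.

no

tofm — violates constraint 4: syllable 1 coda /fm/: /f/ (fricative, 2) → /m/ (nasal, 3) does not fall → phonotactically illegal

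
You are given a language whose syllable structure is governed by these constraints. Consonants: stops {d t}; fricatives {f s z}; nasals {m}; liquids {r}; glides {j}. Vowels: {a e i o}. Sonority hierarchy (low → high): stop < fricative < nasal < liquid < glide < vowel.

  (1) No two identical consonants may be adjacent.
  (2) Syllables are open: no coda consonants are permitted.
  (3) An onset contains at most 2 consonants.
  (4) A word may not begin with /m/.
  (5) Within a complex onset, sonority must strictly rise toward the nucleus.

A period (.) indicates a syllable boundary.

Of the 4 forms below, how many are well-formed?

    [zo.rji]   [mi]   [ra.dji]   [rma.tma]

[zo.rji] — σ1 onset /z/, coda /∅/ ok; σ2 onset /rj/ (4→5 rises), coda /∅/ ok → well-formed
[mi] — violates constraint 4: word begins with /m/ → ill-formed
[ra.dji] — σ1 onset /r/, coda /∅/ ok; σ2 onset /dj/ (1→5 rises), coda /∅/ ok → well-formed
[rma.tma] — violates constraint 5: syllable 1 onset /rm/: /r/ (liquid, 4) → /m/ (nasal, 3) does not rise → ill-formed
Well-formed: [zo.rji], [ra.dji] → 2.

2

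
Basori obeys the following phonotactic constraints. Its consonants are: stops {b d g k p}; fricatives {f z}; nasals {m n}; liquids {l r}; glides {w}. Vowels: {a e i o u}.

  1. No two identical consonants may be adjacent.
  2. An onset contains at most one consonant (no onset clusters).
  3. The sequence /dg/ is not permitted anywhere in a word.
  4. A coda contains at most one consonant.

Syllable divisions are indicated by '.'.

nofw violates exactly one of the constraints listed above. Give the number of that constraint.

4

nofw: syllable 1 coda /fw/ has 2 consonants (> 1).
This is a violation of constraint 4: "A coda contains at most one consonant."
The remaining constraints (1, 2, 3) are satisfied.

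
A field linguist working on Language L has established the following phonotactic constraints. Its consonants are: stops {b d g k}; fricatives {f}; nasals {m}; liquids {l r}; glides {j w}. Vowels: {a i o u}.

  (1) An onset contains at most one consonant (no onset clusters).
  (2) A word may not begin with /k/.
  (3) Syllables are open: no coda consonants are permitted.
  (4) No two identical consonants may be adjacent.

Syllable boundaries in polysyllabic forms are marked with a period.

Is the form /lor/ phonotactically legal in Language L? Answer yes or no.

no

/lor/ — violates constraint 3: syllable 1 coda /r/ has 1 consonant (> 0) → phonotactically illegal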